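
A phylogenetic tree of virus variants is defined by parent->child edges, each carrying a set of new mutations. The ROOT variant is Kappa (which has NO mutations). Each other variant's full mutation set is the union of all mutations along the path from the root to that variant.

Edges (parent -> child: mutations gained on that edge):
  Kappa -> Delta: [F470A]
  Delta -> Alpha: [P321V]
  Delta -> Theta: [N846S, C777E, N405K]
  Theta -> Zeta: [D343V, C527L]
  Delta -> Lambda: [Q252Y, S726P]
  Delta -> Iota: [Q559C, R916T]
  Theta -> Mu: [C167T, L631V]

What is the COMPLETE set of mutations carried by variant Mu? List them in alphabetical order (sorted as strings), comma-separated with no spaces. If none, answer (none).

Answer: C167T,C777E,F470A,L631V,N405K,N846S

Derivation:
At Kappa: gained [] -> total []
At Delta: gained ['F470A'] -> total ['F470A']
At Theta: gained ['N846S', 'C777E', 'N405K'] -> total ['C777E', 'F470A', 'N405K', 'N846S']
At Mu: gained ['C167T', 'L631V'] -> total ['C167T', 'C777E', 'F470A', 'L631V', 'N405K', 'N846S']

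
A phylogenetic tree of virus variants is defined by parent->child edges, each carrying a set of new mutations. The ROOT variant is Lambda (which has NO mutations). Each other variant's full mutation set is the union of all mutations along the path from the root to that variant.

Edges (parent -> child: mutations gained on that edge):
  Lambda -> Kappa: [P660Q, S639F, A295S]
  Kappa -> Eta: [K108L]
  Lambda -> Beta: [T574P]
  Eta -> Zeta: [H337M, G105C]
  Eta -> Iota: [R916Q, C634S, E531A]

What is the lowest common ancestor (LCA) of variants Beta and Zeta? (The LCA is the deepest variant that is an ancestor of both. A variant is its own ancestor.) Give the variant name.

Answer: Lambda

Derivation:
Path from root to Beta: Lambda -> Beta
  ancestors of Beta: {Lambda, Beta}
Path from root to Zeta: Lambda -> Kappa -> Eta -> Zeta
  ancestors of Zeta: {Lambda, Kappa, Eta, Zeta}
Common ancestors: {Lambda}
Walk up from Zeta: Zeta (not in ancestors of Beta), Eta (not in ancestors of Beta), Kappa (not in ancestors of Beta), Lambda (in ancestors of Beta)
Deepest common ancestor (LCA) = Lambda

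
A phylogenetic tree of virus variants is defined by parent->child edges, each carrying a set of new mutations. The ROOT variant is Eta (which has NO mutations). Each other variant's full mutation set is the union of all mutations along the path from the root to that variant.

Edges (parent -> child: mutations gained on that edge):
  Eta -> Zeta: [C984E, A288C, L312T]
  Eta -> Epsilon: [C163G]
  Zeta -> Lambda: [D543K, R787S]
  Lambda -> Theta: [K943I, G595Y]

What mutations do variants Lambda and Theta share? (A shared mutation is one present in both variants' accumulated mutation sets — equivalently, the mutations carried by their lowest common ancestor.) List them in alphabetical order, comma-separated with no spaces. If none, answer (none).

Answer: A288C,C984E,D543K,L312T,R787S

Derivation:
Accumulating mutations along path to Lambda:
  At Eta: gained [] -> total []
  At Zeta: gained ['C984E', 'A288C', 'L312T'] -> total ['A288C', 'C984E', 'L312T']
  At Lambda: gained ['D543K', 'R787S'] -> total ['A288C', 'C984E', 'D543K', 'L312T', 'R787S']
Mutations(Lambda) = ['A288C', 'C984E', 'D543K', 'L312T', 'R787S']
Accumulating mutations along path to Theta:
  At Eta: gained [] -> total []
  At Zeta: gained ['C984E', 'A288C', 'L312T'] -> total ['A288C', 'C984E', 'L312T']
  At Lambda: gained ['D543K', 'R787S'] -> total ['A288C', 'C984E', 'D543K', 'L312T', 'R787S']
  At Theta: gained ['K943I', 'G595Y'] -> total ['A288C', 'C984E', 'D543K', 'G595Y', 'K943I', 'L312T', 'R787S']
Mutations(Theta) = ['A288C', 'C984E', 'D543K', 'G595Y', 'K943I', 'L312T', 'R787S']
Intersection: ['A288C', 'C984E', 'D543K', 'L312T', 'R787S'] ∩ ['A288C', 'C984E', 'D543K', 'G595Y', 'K943I', 'L312T', 'R787S'] = ['A288C', 'C984E', 'D543K', 'L312T', 'R787S']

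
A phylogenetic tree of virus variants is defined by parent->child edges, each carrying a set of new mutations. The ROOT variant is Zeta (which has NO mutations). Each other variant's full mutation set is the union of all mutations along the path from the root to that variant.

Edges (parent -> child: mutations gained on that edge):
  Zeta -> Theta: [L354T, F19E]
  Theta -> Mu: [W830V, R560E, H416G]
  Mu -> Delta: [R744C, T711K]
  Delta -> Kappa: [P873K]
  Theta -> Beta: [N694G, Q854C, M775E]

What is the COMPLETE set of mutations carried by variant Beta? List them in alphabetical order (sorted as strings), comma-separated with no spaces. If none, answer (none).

Answer: F19E,L354T,M775E,N694G,Q854C

Derivation:
At Zeta: gained [] -> total []
At Theta: gained ['L354T', 'F19E'] -> total ['F19E', 'L354T']
At Beta: gained ['N694G', 'Q854C', 'M775E'] -> total ['F19E', 'L354T', 'M775E', 'N694G', 'Q854C']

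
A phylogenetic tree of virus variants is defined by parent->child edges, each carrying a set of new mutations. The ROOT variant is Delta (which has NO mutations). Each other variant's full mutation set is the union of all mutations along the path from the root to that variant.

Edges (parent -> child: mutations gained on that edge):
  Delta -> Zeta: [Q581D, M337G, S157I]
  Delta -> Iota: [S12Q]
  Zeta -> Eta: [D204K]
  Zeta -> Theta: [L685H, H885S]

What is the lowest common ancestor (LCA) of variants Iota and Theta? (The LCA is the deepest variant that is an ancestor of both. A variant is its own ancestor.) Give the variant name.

Path from root to Iota: Delta -> Iota
  ancestors of Iota: {Delta, Iota}
Path from root to Theta: Delta -> Zeta -> Theta
  ancestors of Theta: {Delta, Zeta, Theta}
Common ancestors: {Delta}
Walk up from Theta: Theta (not in ancestors of Iota), Zeta (not in ancestors of Iota), Delta (in ancestors of Iota)
Deepest common ancestor (LCA) = Delta

Answer: Delta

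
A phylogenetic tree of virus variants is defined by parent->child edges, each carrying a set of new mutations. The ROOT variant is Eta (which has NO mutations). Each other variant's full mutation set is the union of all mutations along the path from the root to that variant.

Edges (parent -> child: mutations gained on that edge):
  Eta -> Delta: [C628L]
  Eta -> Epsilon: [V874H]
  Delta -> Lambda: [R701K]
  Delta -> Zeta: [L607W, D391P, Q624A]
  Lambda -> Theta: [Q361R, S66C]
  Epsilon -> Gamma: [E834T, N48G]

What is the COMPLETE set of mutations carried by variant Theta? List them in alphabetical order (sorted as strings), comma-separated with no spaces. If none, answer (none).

Answer: C628L,Q361R,R701K,S66C

Derivation:
At Eta: gained [] -> total []
At Delta: gained ['C628L'] -> total ['C628L']
At Lambda: gained ['R701K'] -> total ['C628L', 'R701K']
At Theta: gained ['Q361R', 'S66C'] -> total ['C628L', 'Q361R', 'R701K', 'S66C']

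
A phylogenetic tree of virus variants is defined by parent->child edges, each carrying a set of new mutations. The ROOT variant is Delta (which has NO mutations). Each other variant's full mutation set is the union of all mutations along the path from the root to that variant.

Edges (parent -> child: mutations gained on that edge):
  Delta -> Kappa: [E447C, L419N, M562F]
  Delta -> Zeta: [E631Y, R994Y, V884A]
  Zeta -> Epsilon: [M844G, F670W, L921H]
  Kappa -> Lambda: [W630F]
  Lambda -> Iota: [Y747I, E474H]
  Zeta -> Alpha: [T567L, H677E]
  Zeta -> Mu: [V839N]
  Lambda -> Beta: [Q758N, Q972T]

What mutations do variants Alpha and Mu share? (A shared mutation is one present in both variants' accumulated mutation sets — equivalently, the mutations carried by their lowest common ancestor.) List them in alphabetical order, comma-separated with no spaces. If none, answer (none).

Answer: E631Y,R994Y,V884A

Derivation:
Accumulating mutations along path to Alpha:
  At Delta: gained [] -> total []
  At Zeta: gained ['E631Y', 'R994Y', 'V884A'] -> total ['E631Y', 'R994Y', 'V884A']
  At Alpha: gained ['T567L', 'H677E'] -> total ['E631Y', 'H677E', 'R994Y', 'T567L', 'V884A']
Mutations(Alpha) = ['E631Y', 'H677E', 'R994Y', 'T567L', 'V884A']
Accumulating mutations along path to Mu:
  At Delta: gained [] -> total []
  At Zeta: gained ['E631Y', 'R994Y', 'V884A'] -> total ['E631Y', 'R994Y', 'V884A']
  At Mu: gained ['V839N'] -> total ['E631Y', 'R994Y', 'V839N', 'V884A']
Mutations(Mu) = ['E631Y', 'R994Y', 'V839N', 'V884A']
Intersection: ['E631Y', 'H677E', 'R994Y', 'T567L', 'V884A'] ∩ ['E631Y', 'R994Y', 'V839N', 'V884A'] = ['E631Y', 'R994Y', 'V884A']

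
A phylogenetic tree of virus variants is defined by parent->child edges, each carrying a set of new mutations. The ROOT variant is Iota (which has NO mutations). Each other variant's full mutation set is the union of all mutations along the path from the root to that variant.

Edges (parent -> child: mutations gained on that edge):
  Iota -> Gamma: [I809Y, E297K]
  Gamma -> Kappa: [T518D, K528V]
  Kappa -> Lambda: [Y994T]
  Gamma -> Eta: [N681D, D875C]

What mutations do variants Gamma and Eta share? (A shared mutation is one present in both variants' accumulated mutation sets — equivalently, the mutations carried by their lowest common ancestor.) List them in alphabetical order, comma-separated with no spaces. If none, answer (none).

Accumulating mutations along path to Gamma:
  At Iota: gained [] -> total []
  At Gamma: gained ['I809Y', 'E297K'] -> total ['E297K', 'I809Y']
Mutations(Gamma) = ['E297K', 'I809Y']
Accumulating mutations along path to Eta:
  At Iota: gained [] -> total []
  At Gamma: gained ['I809Y', 'E297K'] -> total ['E297K', 'I809Y']
  At Eta: gained ['N681D', 'D875C'] -> total ['D875C', 'E297K', 'I809Y', 'N681D']
Mutations(Eta) = ['D875C', 'E297K', 'I809Y', 'N681D']
Intersection: ['E297K', 'I809Y'] ∩ ['D875C', 'E297K', 'I809Y', 'N681D'] = ['E297K', 'I809Y']

Answer: E297K,I809Y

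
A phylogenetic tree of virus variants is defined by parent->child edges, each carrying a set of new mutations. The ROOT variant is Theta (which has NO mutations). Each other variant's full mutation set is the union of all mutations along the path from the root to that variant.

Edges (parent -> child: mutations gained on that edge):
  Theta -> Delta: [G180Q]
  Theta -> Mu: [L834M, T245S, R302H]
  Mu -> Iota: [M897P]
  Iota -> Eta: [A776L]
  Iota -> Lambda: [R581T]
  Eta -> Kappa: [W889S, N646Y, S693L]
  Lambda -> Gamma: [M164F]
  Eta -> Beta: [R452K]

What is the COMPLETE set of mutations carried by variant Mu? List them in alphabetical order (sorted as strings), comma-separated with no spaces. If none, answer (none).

Answer: L834M,R302H,T245S

Derivation:
At Theta: gained [] -> total []
At Mu: gained ['L834M', 'T245S', 'R302H'] -> total ['L834M', 'R302H', 'T245S']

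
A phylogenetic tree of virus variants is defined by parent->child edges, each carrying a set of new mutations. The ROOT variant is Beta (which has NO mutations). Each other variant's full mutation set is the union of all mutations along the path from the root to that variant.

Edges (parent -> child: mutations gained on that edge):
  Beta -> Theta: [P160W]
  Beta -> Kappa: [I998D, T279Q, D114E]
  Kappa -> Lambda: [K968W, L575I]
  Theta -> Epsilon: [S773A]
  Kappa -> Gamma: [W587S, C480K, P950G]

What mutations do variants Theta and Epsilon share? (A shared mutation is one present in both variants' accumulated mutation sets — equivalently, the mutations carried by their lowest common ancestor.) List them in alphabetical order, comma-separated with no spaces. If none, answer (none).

Accumulating mutations along path to Theta:
  At Beta: gained [] -> total []
  At Theta: gained ['P160W'] -> total ['P160W']
Mutations(Theta) = ['P160W']
Accumulating mutations along path to Epsilon:
  At Beta: gained [] -> total []
  At Theta: gained ['P160W'] -> total ['P160W']
  At Epsilon: gained ['S773A'] -> total ['P160W', 'S773A']
Mutations(Epsilon) = ['P160W', 'S773A']
Intersection: ['P160W'] ∩ ['P160W', 'S773A'] = ['P160W']

Answer: P160W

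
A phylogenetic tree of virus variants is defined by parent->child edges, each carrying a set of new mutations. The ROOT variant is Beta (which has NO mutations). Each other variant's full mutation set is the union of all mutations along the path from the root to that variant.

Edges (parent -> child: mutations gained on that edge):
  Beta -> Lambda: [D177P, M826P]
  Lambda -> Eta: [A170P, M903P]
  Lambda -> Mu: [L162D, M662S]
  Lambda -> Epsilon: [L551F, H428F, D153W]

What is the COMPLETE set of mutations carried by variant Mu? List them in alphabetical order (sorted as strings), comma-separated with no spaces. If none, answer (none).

At Beta: gained [] -> total []
At Lambda: gained ['D177P', 'M826P'] -> total ['D177P', 'M826P']
At Mu: gained ['L162D', 'M662S'] -> total ['D177P', 'L162D', 'M662S', 'M826P']

Answer: D177P,L162D,M662S,M826P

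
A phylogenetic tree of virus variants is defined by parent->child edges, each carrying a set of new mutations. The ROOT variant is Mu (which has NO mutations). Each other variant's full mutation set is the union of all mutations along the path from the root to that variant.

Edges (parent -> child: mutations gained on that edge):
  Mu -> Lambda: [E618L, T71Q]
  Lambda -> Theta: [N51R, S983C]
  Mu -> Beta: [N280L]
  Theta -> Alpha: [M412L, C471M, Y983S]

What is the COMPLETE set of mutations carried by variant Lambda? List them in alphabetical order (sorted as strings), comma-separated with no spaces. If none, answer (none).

At Mu: gained [] -> total []
At Lambda: gained ['E618L', 'T71Q'] -> total ['E618L', 'T71Q']

Answer: E618L,T71Q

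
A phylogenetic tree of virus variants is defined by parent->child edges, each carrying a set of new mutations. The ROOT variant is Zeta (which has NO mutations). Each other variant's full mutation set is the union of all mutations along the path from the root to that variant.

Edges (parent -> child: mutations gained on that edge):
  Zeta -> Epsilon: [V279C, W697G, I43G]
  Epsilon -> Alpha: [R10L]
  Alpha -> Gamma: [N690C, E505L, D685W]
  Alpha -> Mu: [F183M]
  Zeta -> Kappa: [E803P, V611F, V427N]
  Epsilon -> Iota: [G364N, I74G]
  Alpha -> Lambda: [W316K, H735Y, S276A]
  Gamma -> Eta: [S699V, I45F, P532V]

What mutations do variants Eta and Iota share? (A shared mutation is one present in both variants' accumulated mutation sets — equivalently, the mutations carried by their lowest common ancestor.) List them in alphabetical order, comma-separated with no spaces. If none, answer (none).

Accumulating mutations along path to Eta:
  At Zeta: gained [] -> total []
  At Epsilon: gained ['V279C', 'W697G', 'I43G'] -> total ['I43G', 'V279C', 'W697G']
  At Alpha: gained ['R10L'] -> total ['I43G', 'R10L', 'V279C', 'W697G']
  At Gamma: gained ['N690C', 'E505L', 'D685W'] -> total ['D685W', 'E505L', 'I43G', 'N690C', 'R10L', 'V279C', 'W697G']
  At Eta: gained ['S699V', 'I45F', 'P532V'] -> total ['D685W', 'E505L', 'I43G', 'I45F', 'N690C', 'P532V', 'R10L', 'S699V', 'V279C', 'W697G']
Mutations(Eta) = ['D685W', 'E505L', 'I43G', 'I45F', 'N690C', 'P532V', 'R10L', 'S699V', 'V279C', 'W697G']
Accumulating mutations along path to Iota:
  At Zeta: gained [] -> total []
  At Epsilon: gained ['V279C', 'W697G', 'I43G'] -> total ['I43G', 'V279C', 'W697G']
  At Iota: gained ['G364N', 'I74G'] -> total ['G364N', 'I43G', 'I74G', 'V279C', 'W697G']
Mutations(Iota) = ['G364N', 'I43G', 'I74G', 'V279C', 'W697G']
Intersection: ['D685W', 'E505L', 'I43G', 'I45F', 'N690C', 'P532V', 'R10L', 'S699V', 'V279C', 'W697G'] ∩ ['G364N', 'I43G', 'I74G', 'V279C', 'W697G'] = ['I43G', 'V279C', 'W697G']

Answer: I43G,V279C,W697G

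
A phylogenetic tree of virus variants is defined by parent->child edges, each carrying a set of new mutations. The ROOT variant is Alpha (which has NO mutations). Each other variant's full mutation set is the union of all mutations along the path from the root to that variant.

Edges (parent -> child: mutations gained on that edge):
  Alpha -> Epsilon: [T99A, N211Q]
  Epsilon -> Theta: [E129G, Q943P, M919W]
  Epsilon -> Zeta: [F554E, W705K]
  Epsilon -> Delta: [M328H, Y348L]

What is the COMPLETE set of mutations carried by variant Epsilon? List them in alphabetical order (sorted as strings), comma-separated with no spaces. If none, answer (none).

At Alpha: gained [] -> total []
At Epsilon: gained ['T99A', 'N211Q'] -> total ['N211Q', 'T99A']

Answer: N211Q,T99A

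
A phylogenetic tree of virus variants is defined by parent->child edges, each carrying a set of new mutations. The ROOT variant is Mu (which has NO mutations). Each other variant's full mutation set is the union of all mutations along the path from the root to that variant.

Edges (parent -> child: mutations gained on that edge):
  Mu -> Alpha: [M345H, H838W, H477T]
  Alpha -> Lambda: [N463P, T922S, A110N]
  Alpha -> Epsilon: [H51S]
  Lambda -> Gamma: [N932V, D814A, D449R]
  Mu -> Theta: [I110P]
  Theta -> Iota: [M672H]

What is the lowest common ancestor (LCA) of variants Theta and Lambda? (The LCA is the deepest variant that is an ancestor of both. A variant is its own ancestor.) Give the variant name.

Answer: Mu

Derivation:
Path from root to Theta: Mu -> Theta
  ancestors of Theta: {Mu, Theta}
Path from root to Lambda: Mu -> Alpha -> Lambda
  ancestors of Lambda: {Mu, Alpha, Lambda}
Common ancestors: {Mu}
Walk up from Lambda: Lambda (not in ancestors of Theta), Alpha (not in ancestors of Theta), Mu (in ancestors of Theta)
Deepest common ancestor (LCA) = Mu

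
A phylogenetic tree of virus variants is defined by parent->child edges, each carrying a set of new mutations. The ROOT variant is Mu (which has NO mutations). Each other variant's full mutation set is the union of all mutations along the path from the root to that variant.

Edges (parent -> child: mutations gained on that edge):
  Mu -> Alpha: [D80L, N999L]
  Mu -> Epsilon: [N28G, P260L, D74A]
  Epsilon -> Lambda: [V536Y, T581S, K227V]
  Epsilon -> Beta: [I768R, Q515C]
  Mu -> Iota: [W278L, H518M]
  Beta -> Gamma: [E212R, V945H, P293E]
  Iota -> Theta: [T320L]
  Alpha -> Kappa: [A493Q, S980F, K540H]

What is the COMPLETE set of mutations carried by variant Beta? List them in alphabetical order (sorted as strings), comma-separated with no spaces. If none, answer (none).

At Mu: gained [] -> total []
At Epsilon: gained ['N28G', 'P260L', 'D74A'] -> total ['D74A', 'N28G', 'P260L']
At Beta: gained ['I768R', 'Q515C'] -> total ['D74A', 'I768R', 'N28G', 'P260L', 'Q515C']

Answer: D74A,I768R,N28G,P260L,Q515C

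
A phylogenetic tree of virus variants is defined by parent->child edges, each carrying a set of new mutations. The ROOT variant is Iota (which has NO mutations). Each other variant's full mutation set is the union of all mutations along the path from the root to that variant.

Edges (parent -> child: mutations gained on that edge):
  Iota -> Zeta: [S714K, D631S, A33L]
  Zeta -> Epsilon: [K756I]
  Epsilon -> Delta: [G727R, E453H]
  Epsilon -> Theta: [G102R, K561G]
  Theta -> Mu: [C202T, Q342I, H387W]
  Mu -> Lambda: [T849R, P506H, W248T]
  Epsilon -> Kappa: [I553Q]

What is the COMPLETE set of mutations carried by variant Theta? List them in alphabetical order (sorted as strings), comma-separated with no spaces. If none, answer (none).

At Iota: gained [] -> total []
At Zeta: gained ['S714K', 'D631S', 'A33L'] -> total ['A33L', 'D631S', 'S714K']
At Epsilon: gained ['K756I'] -> total ['A33L', 'D631S', 'K756I', 'S714K']
At Theta: gained ['G102R', 'K561G'] -> total ['A33L', 'D631S', 'G102R', 'K561G', 'K756I', 'S714K']

Answer: A33L,D631S,G102R,K561G,K756I,S714K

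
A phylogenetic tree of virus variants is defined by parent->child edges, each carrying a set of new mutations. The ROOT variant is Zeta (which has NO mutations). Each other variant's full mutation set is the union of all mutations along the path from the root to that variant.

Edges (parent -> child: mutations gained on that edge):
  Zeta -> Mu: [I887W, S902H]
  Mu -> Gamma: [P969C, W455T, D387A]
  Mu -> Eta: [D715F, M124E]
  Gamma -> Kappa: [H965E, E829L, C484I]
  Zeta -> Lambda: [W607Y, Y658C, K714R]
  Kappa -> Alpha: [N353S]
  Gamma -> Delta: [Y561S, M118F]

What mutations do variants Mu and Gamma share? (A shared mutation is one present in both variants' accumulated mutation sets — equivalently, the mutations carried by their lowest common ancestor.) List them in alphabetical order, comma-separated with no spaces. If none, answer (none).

Answer: I887W,S902H

Derivation:
Accumulating mutations along path to Mu:
  At Zeta: gained [] -> total []
  At Mu: gained ['I887W', 'S902H'] -> total ['I887W', 'S902H']
Mutations(Mu) = ['I887W', 'S902H']
Accumulating mutations along path to Gamma:
  At Zeta: gained [] -> total []
  At Mu: gained ['I887W', 'S902H'] -> total ['I887W', 'S902H']
  At Gamma: gained ['P969C', 'W455T', 'D387A'] -> total ['D387A', 'I887W', 'P969C', 'S902H', 'W455T']
Mutations(Gamma) = ['D387A', 'I887W', 'P969C', 'S902H', 'W455T']
Intersection: ['I887W', 'S902H'] ∩ ['D387A', 'I887W', 'P969C', 'S902H', 'W455T'] = ['I887W', 'S902H']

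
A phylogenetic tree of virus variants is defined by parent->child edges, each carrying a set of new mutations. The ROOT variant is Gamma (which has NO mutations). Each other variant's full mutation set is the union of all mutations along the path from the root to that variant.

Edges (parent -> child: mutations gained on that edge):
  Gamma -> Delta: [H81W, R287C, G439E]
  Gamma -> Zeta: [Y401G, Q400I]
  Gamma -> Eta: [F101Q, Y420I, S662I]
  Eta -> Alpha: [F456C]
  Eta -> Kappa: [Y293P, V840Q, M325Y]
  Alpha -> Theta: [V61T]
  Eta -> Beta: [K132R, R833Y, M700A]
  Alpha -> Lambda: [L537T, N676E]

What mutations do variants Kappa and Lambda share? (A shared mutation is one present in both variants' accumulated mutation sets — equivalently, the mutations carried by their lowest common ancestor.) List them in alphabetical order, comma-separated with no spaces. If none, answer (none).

Accumulating mutations along path to Kappa:
  At Gamma: gained [] -> total []
  At Eta: gained ['F101Q', 'Y420I', 'S662I'] -> total ['F101Q', 'S662I', 'Y420I']
  At Kappa: gained ['Y293P', 'V840Q', 'M325Y'] -> total ['F101Q', 'M325Y', 'S662I', 'V840Q', 'Y293P', 'Y420I']
Mutations(Kappa) = ['F101Q', 'M325Y', 'S662I', 'V840Q', 'Y293P', 'Y420I']
Accumulating mutations along path to Lambda:
  At Gamma: gained [] -> total []
  At Eta: gained ['F101Q', 'Y420I', 'S662I'] -> total ['F101Q', 'S662I', 'Y420I']
  At Alpha: gained ['F456C'] -> total ['F101Q', 'F456C', 'S662I', 'Y420I']
  At Lambda: gained ['L537T', 'N676E'] -> total ['F101Q', 'F456C', 'L537T', 'N676E', 'S662I', 'Y420I']
Mutations(Lambda) = ['F101Q', 'F456C', 'L537T', 'N676E', 'S662I', 'Y420I']
Intersection: ['F101Q', 'M325Y', 'S662I', 'V840Q', 'Y293P', 'Y420I'] ∩ ['F101Q', 'F456C', 'L537T', 'N676E', 'S662I', 'Y420I'] = ['F101Q', 'S662I', 'Y420I']

Answer: F101Q,S662I,Y420I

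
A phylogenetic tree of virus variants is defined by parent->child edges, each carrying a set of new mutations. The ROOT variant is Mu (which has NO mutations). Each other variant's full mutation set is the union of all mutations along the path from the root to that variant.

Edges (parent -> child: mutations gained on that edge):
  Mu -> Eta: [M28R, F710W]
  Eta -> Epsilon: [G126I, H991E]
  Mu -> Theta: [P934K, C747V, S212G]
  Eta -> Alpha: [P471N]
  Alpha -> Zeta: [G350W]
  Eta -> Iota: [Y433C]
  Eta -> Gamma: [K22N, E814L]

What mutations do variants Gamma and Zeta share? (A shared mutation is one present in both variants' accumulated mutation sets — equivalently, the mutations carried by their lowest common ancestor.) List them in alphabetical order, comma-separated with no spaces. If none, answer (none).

Accumulating mutations along path to Gamma:
  At Mu: gained [] -> total []
  At Eta: gained ['M28R', 'F710W'] -> total ['F710W', 'M28R']
  At Gamma: gained ['K22N', 'E814L'] -> total ['E814L', 'F710W', 'K22N', 'M28R']
Mutations(Gamma) = ['E814L', 'F710W', 'K22N', 'M28R']
Accumulating mutations along path to Zeta:
  At Mu: gained [] -> total []
  At Eta: gained ['M28R', 'F710W'] -> total ['F710W', 'M28R']
  At Alpha: gained ['P471N'] -> total ['F710W', 'M28R', 'P471N']
  At Zeta: gained ['G350W'] -> total ['F710W', 'G350W', 'M28R', 'P471N']
Mutations(Zeta) = ['F710W', 'G350W', 'M28R', 'P471N']
Intersection: ['E814L', 'F710W', 'K22N', 'M28R'] ∩ ['F710W', 'G350W', 'M28R', 'P471N'] = ['F710W', 'M28R']

Answer: F710W,M28R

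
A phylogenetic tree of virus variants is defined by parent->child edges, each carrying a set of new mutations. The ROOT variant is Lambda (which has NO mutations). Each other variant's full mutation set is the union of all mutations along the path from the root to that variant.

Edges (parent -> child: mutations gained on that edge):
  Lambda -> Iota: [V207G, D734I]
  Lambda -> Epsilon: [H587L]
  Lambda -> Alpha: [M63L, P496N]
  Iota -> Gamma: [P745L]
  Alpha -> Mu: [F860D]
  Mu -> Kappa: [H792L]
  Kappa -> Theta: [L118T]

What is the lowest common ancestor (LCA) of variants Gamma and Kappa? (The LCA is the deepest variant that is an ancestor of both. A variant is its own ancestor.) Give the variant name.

Path from root to Gamma: Lambda -> Iota -> Gamma
  ancestors of Gamma: {Lambda, Iota, Gamma}
Path from root to Kappa: Lambda -> Alpha -> Mu -> Kappa
  ancestors of Kappa: {Lambda, Alpha, Mu, Kappa}
Common ancestors: {Lambda}
Walk up from Kappa: Kappa (not in ancestors of Gamma), Mu (not in ancestors of Gamma), Alpha (not in ancestors of Gamma), Lambda (in ancestors of Gamma)
Deepest common ancestor (LCA) = Lambda

Answer: Lambda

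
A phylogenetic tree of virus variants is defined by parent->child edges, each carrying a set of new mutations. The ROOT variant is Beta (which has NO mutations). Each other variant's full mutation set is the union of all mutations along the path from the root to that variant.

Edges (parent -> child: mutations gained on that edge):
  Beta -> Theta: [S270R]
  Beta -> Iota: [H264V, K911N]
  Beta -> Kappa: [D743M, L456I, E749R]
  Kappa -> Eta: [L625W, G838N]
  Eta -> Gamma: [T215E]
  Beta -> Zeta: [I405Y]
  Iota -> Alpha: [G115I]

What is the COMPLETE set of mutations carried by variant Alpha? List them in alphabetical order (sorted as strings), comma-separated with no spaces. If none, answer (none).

Answer: G115I,H264V,K911N

Derivation:
At Beta: gained [] -> total []
At Iota: gained ['H264V', 'K911N'] -> total ['H264V', 'K911N']
At Alpha: gained ['G115I'] -> total ['G115I', 'H264V', 'K911N']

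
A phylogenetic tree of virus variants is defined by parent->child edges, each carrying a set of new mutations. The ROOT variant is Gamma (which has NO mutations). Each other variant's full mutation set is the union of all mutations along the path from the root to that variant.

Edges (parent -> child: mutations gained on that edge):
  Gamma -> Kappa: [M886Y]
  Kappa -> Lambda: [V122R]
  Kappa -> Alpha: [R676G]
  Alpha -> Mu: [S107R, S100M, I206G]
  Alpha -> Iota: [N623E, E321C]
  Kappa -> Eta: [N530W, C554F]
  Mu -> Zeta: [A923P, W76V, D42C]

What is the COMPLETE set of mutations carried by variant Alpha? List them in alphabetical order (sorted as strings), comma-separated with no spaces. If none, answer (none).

Answer: M886Y,R676G

Derivation:
At Gamma: gained [] -> total []
At Kappa: gained ['M886Y'] -> total ['M886Y']
At Alpha: gained ['R676G'] -> total ['M886Y', 'R676G']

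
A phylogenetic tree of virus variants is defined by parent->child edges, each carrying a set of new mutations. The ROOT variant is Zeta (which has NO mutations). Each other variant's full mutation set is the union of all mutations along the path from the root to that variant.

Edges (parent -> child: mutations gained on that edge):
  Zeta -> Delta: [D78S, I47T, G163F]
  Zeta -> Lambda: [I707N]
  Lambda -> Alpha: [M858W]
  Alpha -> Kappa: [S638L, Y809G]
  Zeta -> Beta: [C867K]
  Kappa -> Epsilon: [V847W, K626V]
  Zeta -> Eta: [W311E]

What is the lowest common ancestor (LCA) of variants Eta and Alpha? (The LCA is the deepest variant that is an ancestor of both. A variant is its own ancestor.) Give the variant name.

Path from root to Eta: Zeta -> Eta
  ancestors of Eta: {Zeta, Eta}
Path from root to Alpha: Zeta -> Lambda -> Alpha
  ancestors of Alpha: {Zeta, Lambda, Alpha}
Common ancestors: {Zeta}
Walk up from Alpha: Alpha (not in ancestors of Eta), Lambda (not in ancestors of Eta), Zeta (in ancestors of Eta)
Deepest common ancestor (LCA) = Zeta

Answer: Zeta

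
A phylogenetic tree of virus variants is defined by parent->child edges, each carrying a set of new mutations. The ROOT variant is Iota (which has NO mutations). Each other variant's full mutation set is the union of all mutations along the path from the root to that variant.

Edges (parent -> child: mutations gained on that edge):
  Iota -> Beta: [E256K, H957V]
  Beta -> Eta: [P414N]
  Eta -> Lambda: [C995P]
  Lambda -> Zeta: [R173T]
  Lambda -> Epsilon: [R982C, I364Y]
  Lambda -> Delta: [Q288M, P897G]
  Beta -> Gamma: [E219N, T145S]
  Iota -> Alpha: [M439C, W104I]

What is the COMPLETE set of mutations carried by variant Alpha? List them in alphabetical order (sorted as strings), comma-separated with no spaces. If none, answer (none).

At Iota: gained [] -> total []
At Alpha: gained ['M439C', 'W104I'] -> total ['M439C', 'W104I']

Answer: M439C,W104I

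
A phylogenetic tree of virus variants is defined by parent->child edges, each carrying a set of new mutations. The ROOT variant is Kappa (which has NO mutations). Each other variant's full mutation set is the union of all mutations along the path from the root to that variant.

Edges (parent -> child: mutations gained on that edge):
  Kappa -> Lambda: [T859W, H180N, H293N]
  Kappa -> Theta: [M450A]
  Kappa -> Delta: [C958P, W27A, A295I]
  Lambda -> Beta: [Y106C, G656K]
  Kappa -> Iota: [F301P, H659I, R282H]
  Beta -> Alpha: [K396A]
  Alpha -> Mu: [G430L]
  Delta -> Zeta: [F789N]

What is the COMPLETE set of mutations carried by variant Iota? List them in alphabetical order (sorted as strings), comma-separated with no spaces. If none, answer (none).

At Kappa: gained [] -> total []
At Iota: gained ['F301P', 'H659I', 'R282H'] -> total ['F301P', 'H659I', 'R282H']

Answer: F301P,H659I,R282H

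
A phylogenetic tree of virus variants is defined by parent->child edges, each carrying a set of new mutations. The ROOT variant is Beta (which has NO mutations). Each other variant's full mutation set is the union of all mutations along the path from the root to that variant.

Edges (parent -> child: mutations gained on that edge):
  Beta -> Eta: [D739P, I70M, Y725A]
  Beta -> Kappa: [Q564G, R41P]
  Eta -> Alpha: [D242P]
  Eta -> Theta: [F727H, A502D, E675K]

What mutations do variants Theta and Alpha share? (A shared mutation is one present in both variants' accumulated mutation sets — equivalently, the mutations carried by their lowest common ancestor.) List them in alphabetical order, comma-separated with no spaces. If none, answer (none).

Accumulating mutations along path to Theta:
  At Beta: gained [] -> total []
  At Eta: gained ['D739P', 'I70M', 'Y725A'] -> total ['D739P', 'I70M', 'Y725A']
  At Theta: gained ['F727H', 'A502D', 'E675K'] -> total ['A502D', 'D739P', 'E675K', 'F727H', 'I70M', 'Y725A']
Mutations(Theta) = ['A502D', 'D739P', 'E675K', 'F727H', 'I70M', 'Y725A']
Accumulating mutations along path to Alpha:
  At Beta: gained [] -> total []
  At Eta: gained ['D739P', 'I70M', 'Y725A'] -> total ['D739P', 'I70M', 'Y725A']
  At Alpha: gained ['D242P'] -> total ['D242P', 'D739P', 'I70M', 'Y725A']
Mutations(Alpha) = ['D242P', 'D739P', 'I70M', 'Y725A']
Intersection: ['A502D', 'D739P', 'E675K', 'F727H', 'I70M', 'Y725A'] ∩ ['D242P', 'D739P', 'I70M', 'Y725A'] = ['D739P', 'I70M', 'Y725A']

Answer: D739P,I70M,Y725A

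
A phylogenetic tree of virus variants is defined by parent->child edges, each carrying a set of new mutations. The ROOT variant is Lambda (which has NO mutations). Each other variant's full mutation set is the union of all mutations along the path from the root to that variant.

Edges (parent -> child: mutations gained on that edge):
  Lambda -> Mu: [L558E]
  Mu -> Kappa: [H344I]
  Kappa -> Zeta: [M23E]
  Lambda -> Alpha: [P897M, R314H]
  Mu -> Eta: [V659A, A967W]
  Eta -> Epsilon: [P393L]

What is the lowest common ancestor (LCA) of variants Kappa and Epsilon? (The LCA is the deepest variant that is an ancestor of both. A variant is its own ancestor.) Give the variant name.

Path from root to Kappa: Lambda -> Mu -> Kappa
  ancestors of Kappa: {Lambda, Mu, Kappa}
Path from root to Epsilon: Lambda -> Mu -> Eta -> Epsilon
  ancestors of Epsilon: {Lambda, Mu, Eta, Epsilon}
Common ancestors: {Lambda, Mu}
Walk up from Epsilon: Epsilon (not in ancestors of Kappa), Eta (not in ancestors of Kappa), Mu (in ancestors of Kappa), Lambda (in ancestors of Kappa)
Deepest common ancestor (LCA) = Mu

Answer: Mu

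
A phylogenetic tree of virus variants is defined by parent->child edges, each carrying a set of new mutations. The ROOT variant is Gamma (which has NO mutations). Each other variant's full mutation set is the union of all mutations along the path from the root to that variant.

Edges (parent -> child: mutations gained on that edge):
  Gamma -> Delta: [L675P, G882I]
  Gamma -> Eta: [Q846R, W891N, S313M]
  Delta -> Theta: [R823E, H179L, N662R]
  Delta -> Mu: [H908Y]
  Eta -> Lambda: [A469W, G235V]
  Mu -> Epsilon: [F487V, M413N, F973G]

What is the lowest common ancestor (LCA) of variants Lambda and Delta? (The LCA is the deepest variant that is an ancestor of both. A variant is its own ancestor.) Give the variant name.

Path from root to Lambda: Gamma -> Eta -> Lambda
  ancestors of Lambda: {Gamma, Eta, Lambda}
Path from root to Delta: Gamma -> Delta
  ancestors of Delta: {Gamma, Delta}
Common ancestors: {Gamma}
Walk up from Delta: Delta (not in ancestors of Lambda), Gamma (in ancestors of Lambda)
Deepest common ancestor (LCA) = Gamma

Answer: Gamma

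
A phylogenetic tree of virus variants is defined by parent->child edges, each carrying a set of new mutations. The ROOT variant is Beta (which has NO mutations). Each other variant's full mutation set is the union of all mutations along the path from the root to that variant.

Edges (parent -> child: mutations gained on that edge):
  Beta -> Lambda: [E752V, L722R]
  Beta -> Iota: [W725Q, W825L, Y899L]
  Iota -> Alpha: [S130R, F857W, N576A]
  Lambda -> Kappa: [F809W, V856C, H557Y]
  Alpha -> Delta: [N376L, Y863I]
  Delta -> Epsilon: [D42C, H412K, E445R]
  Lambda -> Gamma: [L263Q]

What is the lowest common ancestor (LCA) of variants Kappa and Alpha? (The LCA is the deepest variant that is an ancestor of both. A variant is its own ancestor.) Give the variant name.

Answer: Beta

Derivation:
Path from root to Kappa: Beta -> Lambda -> Kappa
  ancestors of Kappa: {Beta, Lambda, Kappa}
Path from root to Alpha: Beta -> Iota -> Alpha
  ancestors of Alpha: {Beta, Iota, Alpha}
Common ancestors: {Beta}
Walk up from Alpha: Alpha (not in ancestors of Kappa), Iota (not in ancestors of Kappa), Beta (in ancestors of Kappa)
Deepest common ancestor (LCA) = Beta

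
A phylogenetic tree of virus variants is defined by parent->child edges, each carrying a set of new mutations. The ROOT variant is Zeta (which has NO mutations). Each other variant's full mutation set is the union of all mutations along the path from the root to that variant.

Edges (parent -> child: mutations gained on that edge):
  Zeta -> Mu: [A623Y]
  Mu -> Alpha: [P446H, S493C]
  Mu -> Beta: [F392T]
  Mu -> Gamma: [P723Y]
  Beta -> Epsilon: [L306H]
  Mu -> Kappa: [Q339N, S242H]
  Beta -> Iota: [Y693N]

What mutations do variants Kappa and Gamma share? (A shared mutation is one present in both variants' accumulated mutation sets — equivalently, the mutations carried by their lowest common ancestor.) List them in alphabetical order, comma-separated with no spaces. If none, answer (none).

Answer: A623Y

Derivation:
Accumulating mutations along path to Kappa:
  At Zeta: gained [] -> total []
  At Mu: gained ['A623Y'] -> total ['A623Y']
  At Kappa: gained ['Q339N', 'S242H'] -> total ['A623Y', 'Q339N', 'S242H']
Mutations(Kappa) = ['A623Y', 'Q339N', 'S242H']
Accumulating mutations along path to Gamma:
  At Zeta: gained [] -> total []
  At Mu: gained ['A623Y'] -> total ['A623Y']
  At Gamma: gained ['P723Y'] -> total ['A623Y', 'P723Y']
Mutations(Gamma) = ['A623Y', 'P723Y']
Intersection: ['A623Y', 'Q339N', 'S242H'] ∩ ['A623Y', 'P723Y'] = ['A623Y']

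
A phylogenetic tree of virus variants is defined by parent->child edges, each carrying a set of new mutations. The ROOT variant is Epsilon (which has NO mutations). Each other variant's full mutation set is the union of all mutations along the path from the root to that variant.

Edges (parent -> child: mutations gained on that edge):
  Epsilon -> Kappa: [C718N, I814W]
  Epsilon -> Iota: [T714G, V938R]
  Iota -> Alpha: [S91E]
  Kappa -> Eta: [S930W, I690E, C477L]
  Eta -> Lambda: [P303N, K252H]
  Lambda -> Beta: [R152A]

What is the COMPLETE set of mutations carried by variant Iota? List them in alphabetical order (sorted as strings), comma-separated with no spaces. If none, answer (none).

Answer: T714G,V938R

Derivation:
At Epsilon: gained [] -> total []
At Iota: gained ['T714G', 'V938R'] -> total ['T714G', 'V938R']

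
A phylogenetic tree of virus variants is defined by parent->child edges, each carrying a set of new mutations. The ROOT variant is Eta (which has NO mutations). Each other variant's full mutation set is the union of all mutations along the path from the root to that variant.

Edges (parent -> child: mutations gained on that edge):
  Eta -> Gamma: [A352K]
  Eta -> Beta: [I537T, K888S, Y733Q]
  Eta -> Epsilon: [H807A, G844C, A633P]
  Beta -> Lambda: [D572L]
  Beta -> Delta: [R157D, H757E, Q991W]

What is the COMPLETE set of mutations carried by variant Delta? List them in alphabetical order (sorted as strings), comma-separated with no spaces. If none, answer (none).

At Eta: gained [] -> total []
At Beta: gained ['I537T', 'K888S', 'Y733Q'] -> total ['I537T', 'K888S', 'Y733Q']
At Delta: gained ['R157D', 'H757E', 'Q991W'] -> total ['H757E', 'I537T', 'K888S', 'Q991W', 'R157D', 'Y733Q']

Answer: H757E,I537T,K888S,Q991W,R157D,Y733Q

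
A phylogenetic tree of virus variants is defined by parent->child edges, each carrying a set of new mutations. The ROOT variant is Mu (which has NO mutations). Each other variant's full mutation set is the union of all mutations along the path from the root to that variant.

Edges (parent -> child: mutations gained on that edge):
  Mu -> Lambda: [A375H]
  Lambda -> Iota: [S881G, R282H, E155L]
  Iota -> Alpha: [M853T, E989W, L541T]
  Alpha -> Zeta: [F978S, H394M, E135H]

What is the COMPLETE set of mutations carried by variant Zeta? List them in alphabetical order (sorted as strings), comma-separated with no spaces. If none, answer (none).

Answer: A375H,E135H,E155L,E989W,F978S,H394M,L541T,M853T,R282H,S881G

Derivation:
At Mu: gained [] -> total []
At Lambda: gained ['A375H'] -> total ['A375H']
At Iota: gained ['S881G', 'R282H', 'E155L'] -> total ['A375H', 'E155L', 'R282H', 'S881G']
At Alpha: gained ['M853T', 'E989W', 'L541T'] -> total ['A375H', 'E155L', 'E989W', 'L541T', 'M853T', 'R282H', 'S881G']
At Zeta: gained ['F978S', 'H394M', 'E135H'] -> total ['A375H', 'E135H', 'E155L', 'E989W', 'F978S', 'H394M', 'L541T', 'M853T', 'R282H', 'S881G']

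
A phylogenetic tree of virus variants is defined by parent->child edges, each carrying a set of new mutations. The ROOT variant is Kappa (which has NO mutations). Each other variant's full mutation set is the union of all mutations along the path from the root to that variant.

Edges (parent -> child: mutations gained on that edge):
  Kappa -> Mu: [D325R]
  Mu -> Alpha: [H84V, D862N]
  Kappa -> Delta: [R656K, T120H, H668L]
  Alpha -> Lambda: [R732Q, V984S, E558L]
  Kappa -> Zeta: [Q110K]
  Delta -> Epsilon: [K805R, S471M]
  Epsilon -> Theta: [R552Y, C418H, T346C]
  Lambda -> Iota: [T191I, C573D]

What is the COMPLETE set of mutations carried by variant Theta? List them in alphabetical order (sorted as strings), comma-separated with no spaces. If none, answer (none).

Answer: C418H,H668L,K805R,R552Y,R656K,S471M,T120H,T346C

Derivation:
At Kappa: gained [] -> total []
At Delta: gained ['R656K', 'T120H', 'H668L'] -> total ['H668L', 'R656K', 'T120H']
At Epsilon: gained ['K805R', 'S471M'] -> total ['H668L', 'K805R', 'R656K', 'S471M', 'T120H']
At Theta: gained ['R552Y', 'C418H', 'T346C'] -> total ['C418H', 'H668L', 'K805R', 'R552Y', 'R656K', 'S471M', 'T120H', 'T346C']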